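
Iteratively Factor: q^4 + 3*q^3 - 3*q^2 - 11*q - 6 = (q - 2)*(q^3 + 5*q^2 + 7*q + 3) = (q - 2)*(q + 1)*(q^2 + 4*q + 3) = (q - 2)*(q + 1)^2*(q + 3)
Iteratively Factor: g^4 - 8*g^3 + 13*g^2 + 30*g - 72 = (g - 3)*(g^3 - 5*g^2 - 2*g + 24) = (g - 3)*(g + 2)*(g^2 - 7*g + 12) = (g - 4)*(g - 3)*(g + 2)*(g - 3)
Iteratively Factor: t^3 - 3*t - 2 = (t + 1)*(t^2 - t - 2) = (t - 2)*(t + 1)*(t + 1)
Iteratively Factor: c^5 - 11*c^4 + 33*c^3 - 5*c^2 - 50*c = (c - 5)*(c^4 - 6*c^3 + 3*c^2 + 10*c) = (c - 5)*(c + 1)*(c^3 - 7*c^2 + 10*c) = (c - 5)^2*(c + 1)*(c^2 - 2*c) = (c - 5)^2*(c - 2)*(c + 1)*(c)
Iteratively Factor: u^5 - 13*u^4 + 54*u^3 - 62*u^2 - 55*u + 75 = (u - 3)*(u^4 - 10*u^3 + 24*u^2 + 10*u - 25) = (u - 5)*(u - 3)*(u^3 - 5*u^2 - u + 5) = (u - 5)*(u - 3)*(u + 1)*(u^2 - 6*u + 5) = (u - 5)*(u - 3)*(u - 1)*(u + 1)*(u - 5)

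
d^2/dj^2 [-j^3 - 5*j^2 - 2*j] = -6*j - 10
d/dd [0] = 0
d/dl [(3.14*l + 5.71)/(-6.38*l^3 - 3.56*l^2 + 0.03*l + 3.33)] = (40.0664*l^3 + 120.4678*l^2 + 40.6552*l + 10.2849)/(40.7044*l^6 + 45.4256*l^5 + 12.2908*l^4 - 42.7044*l^3 - 23.7087*l^2 + 0.1998*l + 11.0889)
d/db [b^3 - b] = 3*b^2 - 1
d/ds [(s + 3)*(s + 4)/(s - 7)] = (s^2 - 14*s - 61)/(s^2 - 14*s + 49)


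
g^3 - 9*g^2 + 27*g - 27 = (g - 3)^3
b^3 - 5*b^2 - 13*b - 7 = (b - 7)*(b + 1)^2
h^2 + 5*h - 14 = (h - 2)*(h + 7)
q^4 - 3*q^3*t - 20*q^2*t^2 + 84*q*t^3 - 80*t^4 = (q - 4*t)*(q - 2*t)^2*(q + 5*t)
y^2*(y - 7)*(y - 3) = y^4 - 10*y^3 + 21*y^2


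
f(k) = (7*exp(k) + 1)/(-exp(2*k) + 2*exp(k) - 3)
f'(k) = (7*exp(k) + 1)*(2*exp(2*k) - 2*exp(k))/(-exp(2*k) + 2*exp(k) - 3)^2 + 7*exp(k)/(-exp(2*k) + 2*exp(k) - 3)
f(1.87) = -1.45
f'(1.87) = 1.79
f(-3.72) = -0.40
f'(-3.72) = -0.06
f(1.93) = -1.34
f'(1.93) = 1.65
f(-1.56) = -0.94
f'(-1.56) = -0.68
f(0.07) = -4.24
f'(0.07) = -3.41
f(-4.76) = -0.36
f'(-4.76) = -0.02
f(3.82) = -0.16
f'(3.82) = 0.17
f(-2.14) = -0.66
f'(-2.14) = -0.35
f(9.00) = 0.00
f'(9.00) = 0.00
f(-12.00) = -0.33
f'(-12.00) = 0.00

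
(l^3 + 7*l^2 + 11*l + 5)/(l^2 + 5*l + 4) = (l^2 + 6*l + 5)/(l + 4)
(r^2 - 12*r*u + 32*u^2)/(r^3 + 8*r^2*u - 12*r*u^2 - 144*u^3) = (r - 8*u)/(r^2 + 12*r*u + 36*u^2)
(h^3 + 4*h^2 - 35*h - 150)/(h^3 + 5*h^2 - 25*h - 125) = (h - 6)/(h - 5)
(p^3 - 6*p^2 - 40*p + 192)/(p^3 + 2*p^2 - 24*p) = (p - 8)/p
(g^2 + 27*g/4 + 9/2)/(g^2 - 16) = (4*g^2 + 27*g + 18)/(4*(g^2 - 16))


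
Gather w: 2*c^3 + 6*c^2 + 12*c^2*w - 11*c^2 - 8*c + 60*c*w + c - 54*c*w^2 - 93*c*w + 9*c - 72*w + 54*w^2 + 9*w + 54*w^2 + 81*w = 2*c^3 - 5*c^2 + 2*c + w^2*(108 - 54*c) + w*(12*c^2 - 33*c + 18)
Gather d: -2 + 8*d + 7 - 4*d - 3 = 4*d + 2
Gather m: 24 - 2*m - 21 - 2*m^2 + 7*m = -2*m^2 + 5*m + 3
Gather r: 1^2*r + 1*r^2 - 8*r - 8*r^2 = -7*r^2 - 7*r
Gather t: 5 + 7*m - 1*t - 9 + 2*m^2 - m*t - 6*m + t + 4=2*m^2 - m*t + m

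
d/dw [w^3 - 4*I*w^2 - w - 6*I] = 3*w^2 - 8*I*w - 1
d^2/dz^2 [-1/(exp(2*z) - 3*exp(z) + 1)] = (-2*(2*exp(z) - 3)^2*exp(z) + (4*exp(z) - 3)*(exp(2*z) - 3*exp(z) + 1))*exp(z)/(exp(2*z) - 3*exp(z) + 1)^3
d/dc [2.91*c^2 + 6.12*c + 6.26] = 5.82*c + 6.12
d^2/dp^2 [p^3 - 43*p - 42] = 6*p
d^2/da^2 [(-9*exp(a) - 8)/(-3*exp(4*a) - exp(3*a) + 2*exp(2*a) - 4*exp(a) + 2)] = (729*exp(8*a) + 1449*exp(7*a) + 480*exp(6*a) - 1530*exp(5*a) + 808*exp(4*a) + 1266*exp(3*a) - 264*exp(2*a) + 72*exp(a) + 100)*exp(a)/(27*exp(12*a) + 27*exp(11*a) - 45*exp(10*a) + 73*exp(9*a) + 48*exp(8*a) - 156*exp(7*a) + 154*exp(6*a) - 24*exp(5*a) - 132*exp(4*a) + 172*exp(3*a) - 120*exp(2*a) + 48*exp(a) - 8)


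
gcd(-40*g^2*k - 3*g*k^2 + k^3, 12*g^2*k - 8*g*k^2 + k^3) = k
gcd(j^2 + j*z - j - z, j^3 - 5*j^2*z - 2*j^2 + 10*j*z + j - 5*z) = j - 1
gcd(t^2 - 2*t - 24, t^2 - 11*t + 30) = t - 6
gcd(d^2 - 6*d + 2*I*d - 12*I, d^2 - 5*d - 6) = d - 6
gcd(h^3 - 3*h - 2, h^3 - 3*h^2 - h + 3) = h + 1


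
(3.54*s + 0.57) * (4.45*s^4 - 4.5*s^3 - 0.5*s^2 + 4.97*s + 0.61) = 15.753*s^5 - 13.3935*s^4 - 4.335*s^3 + 17.3088*s^2 + 4.9923*s + 0.3477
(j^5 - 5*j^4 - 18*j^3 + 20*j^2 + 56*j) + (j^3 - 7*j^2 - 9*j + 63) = j^5 - 5*j^4 - 17*j^3 + 13*j^2 + 47*j + 63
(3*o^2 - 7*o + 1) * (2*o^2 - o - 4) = 6*o^4 - 17*o^3 - 3*o^2 + 27*o - 4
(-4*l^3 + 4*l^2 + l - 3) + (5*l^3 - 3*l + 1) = l^3 + 4*l^2 - 2*l - 2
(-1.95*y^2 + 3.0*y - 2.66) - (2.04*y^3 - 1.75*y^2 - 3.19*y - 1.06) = -2.04*y^3 - 0.2*y^2 + 6.19*y - 1.6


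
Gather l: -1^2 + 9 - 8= 0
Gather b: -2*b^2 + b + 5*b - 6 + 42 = -2*b^2 + 6*b + 36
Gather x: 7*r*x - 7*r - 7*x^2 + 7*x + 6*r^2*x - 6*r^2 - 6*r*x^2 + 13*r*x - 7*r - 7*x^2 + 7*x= -6*r^2 - 14*r + x^2*(-6*r - 14) + x*(6*r^2 + 20*r + 14)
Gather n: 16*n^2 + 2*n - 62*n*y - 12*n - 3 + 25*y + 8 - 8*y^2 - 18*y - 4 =16*n^2 + n*(-62*y - 10) - 8*y^2 + 7*y + 1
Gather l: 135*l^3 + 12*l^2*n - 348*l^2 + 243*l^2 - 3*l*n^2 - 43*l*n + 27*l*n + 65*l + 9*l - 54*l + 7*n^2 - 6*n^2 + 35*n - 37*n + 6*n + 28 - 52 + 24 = 135*l^3 + l^2*(12*n - 105) + l*(-3*n^2 - 16*n + 20) + n^2 + 4*n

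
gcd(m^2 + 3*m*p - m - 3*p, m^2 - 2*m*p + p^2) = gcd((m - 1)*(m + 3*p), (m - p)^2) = 1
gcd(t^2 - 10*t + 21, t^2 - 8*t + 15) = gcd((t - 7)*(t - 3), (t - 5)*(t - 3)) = t - 3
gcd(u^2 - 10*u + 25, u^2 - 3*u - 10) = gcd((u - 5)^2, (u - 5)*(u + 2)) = u - 5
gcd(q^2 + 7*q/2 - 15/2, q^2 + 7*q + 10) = q + 5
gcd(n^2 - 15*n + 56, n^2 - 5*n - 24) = n - 8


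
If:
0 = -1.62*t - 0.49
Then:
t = -0.30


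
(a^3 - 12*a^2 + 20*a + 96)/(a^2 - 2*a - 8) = (a^2 - 14*a + 48)/(a - 4)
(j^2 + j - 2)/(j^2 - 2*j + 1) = (j + 2)/(j - 1)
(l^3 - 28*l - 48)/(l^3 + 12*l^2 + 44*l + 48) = (l - 6)/(l + 6)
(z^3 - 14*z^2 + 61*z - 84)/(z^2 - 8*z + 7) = (z^2 - 7*z + 12)/(z - 1)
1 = 1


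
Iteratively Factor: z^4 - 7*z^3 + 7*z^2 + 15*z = (z)*(z^3 - 7*z^2 + 7*z + 15) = z*(z - 3)*(z^2 - 4*z - 5) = z*(z - 5)*(z - 3)*(z + 1)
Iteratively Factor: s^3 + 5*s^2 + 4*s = (s + 4)*(s^2 + s) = s*(s + 4)*(s + 1)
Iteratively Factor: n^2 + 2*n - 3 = (n + 3)*(n - 1)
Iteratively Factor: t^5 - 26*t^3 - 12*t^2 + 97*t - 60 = (t - 1)*(t^4 + t^3 - 25*t^2 - 37*t + 60) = (t - 1)*(t + 3)*(t^3 - 2*t^2 - 19*t + 20) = (t - 1)^2*(t + 3)*(t^2 - t - 20) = (t - 1)^2*(t + 3)*(t + 4)*(t - 5)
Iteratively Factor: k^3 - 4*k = (k)*(k^2 - 4) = k*(k - 2)*(k + 2)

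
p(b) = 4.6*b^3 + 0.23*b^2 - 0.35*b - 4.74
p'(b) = 13.8*b^2 + 0.46*b - 0.35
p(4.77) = 498.07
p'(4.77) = 315.83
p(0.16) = -4.77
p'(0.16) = 0.08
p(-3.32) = -169.38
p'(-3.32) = 150.23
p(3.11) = 134.77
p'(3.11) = 134.56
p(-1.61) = -22.78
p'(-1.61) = 34.68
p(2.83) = 100.37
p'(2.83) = 111.47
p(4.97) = 563.91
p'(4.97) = 342.81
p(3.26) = 155.93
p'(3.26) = 147.81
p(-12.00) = -7916.22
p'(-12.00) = 1981.33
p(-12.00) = -7916.22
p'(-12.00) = 1981.33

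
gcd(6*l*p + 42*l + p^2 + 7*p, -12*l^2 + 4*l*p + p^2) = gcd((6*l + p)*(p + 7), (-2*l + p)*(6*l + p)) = 6*l + p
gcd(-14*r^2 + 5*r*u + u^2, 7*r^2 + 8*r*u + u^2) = 7*r + u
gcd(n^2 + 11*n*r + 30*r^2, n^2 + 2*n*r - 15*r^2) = n + 5*r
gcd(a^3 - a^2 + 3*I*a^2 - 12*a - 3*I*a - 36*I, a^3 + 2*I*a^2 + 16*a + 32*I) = 1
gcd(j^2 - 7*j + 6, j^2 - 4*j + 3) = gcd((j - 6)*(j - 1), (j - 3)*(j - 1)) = j - 1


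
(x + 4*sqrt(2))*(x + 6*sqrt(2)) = x^2 + 10*sqrt(2)*x + 48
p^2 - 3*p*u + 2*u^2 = (p - 2*u)*(p - u)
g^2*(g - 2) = g^3 - 2*g^2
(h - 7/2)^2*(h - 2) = h^3 - 9*h^2 + 105*h/4 - 49/2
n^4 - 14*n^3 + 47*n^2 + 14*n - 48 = (n - 8)*(n - 6)*(n - 1)*(n + 1)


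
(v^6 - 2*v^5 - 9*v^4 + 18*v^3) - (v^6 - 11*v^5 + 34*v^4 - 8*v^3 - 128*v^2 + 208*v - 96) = 9*v^5 - 43*v^4 + 26*v^3 + 128*v^2 - 208*v + 96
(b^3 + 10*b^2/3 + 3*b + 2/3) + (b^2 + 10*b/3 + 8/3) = b^3 + 13*b^2/3 + 19*b/3 + 10/3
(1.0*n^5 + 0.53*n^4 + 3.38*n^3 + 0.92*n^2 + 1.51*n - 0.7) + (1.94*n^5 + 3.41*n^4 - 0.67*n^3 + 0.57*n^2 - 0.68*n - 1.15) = 2.94*n^5 + 3.94*n^4 + 2.71*n^3 + 1.49*n^2 + 0.83*n - 1.85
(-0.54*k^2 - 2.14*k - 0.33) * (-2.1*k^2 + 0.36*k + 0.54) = 1.134*k^4 + 4.2996*k^3 - 0.369*k^2 - 1.2744*k - 0.1782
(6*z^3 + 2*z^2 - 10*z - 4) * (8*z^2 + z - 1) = 48*z^5 + 22*z^4 - 84*z^3 - 44*z^2 + 6*z + 4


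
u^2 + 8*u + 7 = (u + 1)*(u + 7)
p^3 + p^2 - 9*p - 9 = (p - 3)*(p + 1)*(p + 3)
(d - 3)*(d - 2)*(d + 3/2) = d^3 - 7*d^2/2 - 3*d/2 + 9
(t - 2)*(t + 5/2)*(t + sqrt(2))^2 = t^4 + t^3/2 + 2*sqrt(2)*t^3 - 3*t^2 + sqrt(2)*t^2 - 10*sqrt(2)*t + t - 10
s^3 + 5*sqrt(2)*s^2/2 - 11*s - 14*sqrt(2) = (s - 2*sqrt(2))*(s + sqrt(2))*(s + 7*sqrt(2)/2)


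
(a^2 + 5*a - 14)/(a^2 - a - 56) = (a - 2)/(a - 8)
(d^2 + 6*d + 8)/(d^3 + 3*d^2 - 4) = (d + 4)/(d^2 + d - 2)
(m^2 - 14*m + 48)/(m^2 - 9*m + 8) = (m - 6)/(m - 1)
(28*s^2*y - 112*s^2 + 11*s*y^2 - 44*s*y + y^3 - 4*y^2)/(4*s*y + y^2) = 7*s - 28*s/y + y - 4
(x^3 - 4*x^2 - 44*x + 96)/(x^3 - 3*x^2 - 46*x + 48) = (x - 2)/(x - 1)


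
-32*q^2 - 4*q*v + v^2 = (-8*q + v)*(4*q + v)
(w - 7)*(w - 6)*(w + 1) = w^3 - 12*w^2 + 29*w + 42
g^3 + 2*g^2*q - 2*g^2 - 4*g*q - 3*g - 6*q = (g - 3)*(g + 1)*(g + 2*q)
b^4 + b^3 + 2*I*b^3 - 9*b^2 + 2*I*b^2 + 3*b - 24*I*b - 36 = (b - 3)*(b + 4)*(b - I)*(b + 3*I)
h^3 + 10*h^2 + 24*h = h*(h + 4)*(h + 6)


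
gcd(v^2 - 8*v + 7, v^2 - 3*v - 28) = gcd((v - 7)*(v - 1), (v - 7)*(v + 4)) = v - 7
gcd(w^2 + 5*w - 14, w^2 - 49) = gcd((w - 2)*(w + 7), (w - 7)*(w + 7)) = w + 7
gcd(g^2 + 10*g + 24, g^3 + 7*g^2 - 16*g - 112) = g + 4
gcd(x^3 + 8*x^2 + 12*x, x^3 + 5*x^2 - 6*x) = x^2 + 6*x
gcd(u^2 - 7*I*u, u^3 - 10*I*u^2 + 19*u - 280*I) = u - 7*I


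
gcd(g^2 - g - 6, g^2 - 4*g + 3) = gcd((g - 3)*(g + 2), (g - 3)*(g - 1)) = g - 3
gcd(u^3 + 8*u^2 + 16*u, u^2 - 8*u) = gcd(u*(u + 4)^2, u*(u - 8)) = u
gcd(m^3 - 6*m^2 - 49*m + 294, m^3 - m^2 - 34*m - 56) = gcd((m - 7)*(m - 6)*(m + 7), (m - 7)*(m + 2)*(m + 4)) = m - 7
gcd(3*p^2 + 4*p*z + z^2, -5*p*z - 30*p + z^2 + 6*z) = 1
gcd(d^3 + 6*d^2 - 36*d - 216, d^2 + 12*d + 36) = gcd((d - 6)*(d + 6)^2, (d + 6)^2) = d^2 + 12*d + 36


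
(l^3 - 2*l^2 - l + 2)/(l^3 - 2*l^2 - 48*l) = (-l^3 + 2*l^2 + l - 2)/(l*(-l^2 + 2*l + 48))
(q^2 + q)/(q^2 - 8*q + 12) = q*(q + 1)/(q^2 - 8*q + 12)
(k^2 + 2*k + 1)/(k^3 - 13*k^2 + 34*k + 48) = (k + 1)/(k^2 - 14*k + 48)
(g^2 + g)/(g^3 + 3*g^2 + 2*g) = 1/(g + 2)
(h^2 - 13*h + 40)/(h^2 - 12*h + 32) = (h - 5)/(h - 4)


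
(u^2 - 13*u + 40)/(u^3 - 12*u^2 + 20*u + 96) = (u - 5)/(u^2 - 4*u - 12)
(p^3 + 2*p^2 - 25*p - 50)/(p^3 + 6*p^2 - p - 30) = (p^2 - 3*p - 10)/(p^2 + p - 6)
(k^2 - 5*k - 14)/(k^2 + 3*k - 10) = (k^2 - 5*k - 14)/(k^2 + 3*k - 10)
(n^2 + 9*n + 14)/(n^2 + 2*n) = (n + 7)/n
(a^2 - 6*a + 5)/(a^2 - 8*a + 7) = (a - 5)/(a - 7)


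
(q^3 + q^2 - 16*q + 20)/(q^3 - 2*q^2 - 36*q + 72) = (q^2 + 3*q - 10)/(q^2 - 36)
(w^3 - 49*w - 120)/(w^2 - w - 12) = (w^2 - 3*w - 40)/(w - 4)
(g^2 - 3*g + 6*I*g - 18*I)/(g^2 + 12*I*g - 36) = (g - 3)/(g + 6*I)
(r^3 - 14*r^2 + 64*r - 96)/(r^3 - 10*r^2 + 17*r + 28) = (r^2 - 10*r + 24)/(r^2 - 6*r - 7)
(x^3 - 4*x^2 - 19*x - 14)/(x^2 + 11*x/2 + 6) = 2*(x^3 - 4*x^2 - 19*x - 14)/(2*x^2 + 11*x + 12)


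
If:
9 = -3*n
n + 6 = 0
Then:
No Solution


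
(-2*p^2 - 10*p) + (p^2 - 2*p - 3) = -p^2 - 12*p - 3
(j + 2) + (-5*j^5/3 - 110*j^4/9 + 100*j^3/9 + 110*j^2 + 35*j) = -5*j^5/3 - 110*j^4/9 + 100*j^3/9 + 110*j^2 + 36*j + 2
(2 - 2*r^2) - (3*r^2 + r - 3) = -5*r^2 - r + 5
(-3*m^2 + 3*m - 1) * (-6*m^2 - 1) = 18*m^4 - 18*m^3 + 9*m^2 - 3*m + 1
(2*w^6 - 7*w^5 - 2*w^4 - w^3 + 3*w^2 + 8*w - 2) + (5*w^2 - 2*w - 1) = 2*w^6 - 7*w^5 - 2*w^4 - w^3 + 8*w^2 + 6*w - 3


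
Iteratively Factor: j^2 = (j)*(j)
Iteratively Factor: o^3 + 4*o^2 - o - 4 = (o + 4)*(o^2 - 1) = (o - 1)*(o + 4)*(o + 1)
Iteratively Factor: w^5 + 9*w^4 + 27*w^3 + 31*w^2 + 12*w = (w + 1)*(w^4 + 8*w^3 + 19*w^2 + 12*w) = w*(w + 1)*(w^3 + 8*w^2 + 19*w + 12) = w*(w + 1)*(w + 3)*(w^2 + 5*w + 4) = w*(w + 1)*(w + 3)*(w + 4)*(w + 1)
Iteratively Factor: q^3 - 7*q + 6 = (q - 2)*(q^2 + 2*q - 3) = (q - 2)*(q + 3)*(q - 1)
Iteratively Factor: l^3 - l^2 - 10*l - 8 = (l + 1)*(l^2 - 2*l - 8) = (l - 4)*(l + 1)*(l + 2)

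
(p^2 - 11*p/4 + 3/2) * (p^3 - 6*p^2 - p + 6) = p^5 - 35*p^4/4 + 17*p^3 - p^2/4 - 18*p + 9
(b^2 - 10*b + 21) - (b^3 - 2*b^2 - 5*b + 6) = -b^3 + 3*b^2 - 5*b + 15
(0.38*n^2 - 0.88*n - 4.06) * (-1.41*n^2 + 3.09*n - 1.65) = -0.5358*n^4 + 2.415*n^3 + 2.3784*n^2 - 11.0934*n + 6.699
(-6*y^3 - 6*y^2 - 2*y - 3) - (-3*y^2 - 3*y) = -6*y^3 - 3*y^2 + y - 3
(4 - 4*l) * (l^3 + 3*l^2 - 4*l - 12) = -4*l^4 - 8*l^3 + 28*l^2 + 32*l - 48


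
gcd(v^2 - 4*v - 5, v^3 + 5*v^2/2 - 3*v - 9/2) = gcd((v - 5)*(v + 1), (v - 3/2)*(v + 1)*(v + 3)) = v + 1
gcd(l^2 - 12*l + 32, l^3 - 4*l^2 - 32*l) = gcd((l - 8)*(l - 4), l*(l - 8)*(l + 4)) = l - 8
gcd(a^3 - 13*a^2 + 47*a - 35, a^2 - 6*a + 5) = a^2 - 6*a + 5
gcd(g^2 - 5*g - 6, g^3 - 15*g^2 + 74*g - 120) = g - 6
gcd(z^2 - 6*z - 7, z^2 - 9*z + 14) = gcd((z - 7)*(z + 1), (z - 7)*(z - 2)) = z - 7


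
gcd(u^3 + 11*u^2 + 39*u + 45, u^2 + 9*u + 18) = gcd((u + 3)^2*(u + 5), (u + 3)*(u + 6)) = u + 3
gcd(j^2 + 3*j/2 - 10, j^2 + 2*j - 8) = j + 4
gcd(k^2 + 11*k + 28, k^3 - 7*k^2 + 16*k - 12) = 1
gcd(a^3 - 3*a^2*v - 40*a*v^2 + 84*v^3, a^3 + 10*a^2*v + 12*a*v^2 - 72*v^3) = -a^2 - 4*a*v + 12*v^2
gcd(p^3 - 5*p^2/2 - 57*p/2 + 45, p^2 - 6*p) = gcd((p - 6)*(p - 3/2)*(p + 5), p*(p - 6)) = p - 6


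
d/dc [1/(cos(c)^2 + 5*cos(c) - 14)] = (2*cos(c) + 5)*sin(c)/(cos(c)^2 + 5*cos(c) - 14)^2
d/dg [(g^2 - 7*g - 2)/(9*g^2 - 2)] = (63*g^2 + 32*g + 14)/(81*g^4 - 36*g^2 + 4)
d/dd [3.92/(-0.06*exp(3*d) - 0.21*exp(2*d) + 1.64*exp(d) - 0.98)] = (0.7056*exp(2*d) + 1.6464*exp(d) - 6.4288)*exp(d)/(0.06*exp(3*d) + 0.21*exp(2*d) - 1.64*exp(d) + 0.98)^2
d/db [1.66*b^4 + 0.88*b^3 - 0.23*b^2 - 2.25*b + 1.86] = 6.64*b^3 + 2.64*b^2 - 0.46*b - 2.25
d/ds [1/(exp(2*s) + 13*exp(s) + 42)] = (-2*exp(s) - 13)*exp(s)/(exp(2*s) + 13*exp(s) + 42)^2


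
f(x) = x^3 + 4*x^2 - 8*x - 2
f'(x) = 3*x^2 + 8*x - 8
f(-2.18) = 24.09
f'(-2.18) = -11.18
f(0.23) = -3.62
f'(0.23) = -6.00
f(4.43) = 128.00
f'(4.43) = 86.31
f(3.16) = 44.22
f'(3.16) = 47.24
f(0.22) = -3.56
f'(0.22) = -6.09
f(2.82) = 29.68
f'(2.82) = 38.42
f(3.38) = 55.27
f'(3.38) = 53.31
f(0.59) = -5.12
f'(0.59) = -2.24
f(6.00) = 310.00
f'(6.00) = 148.00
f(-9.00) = -335.00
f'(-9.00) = 163.00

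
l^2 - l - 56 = (l - 8)*(l + 7)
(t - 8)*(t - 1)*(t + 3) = t^3 - 6*t^2 - 19*t + 24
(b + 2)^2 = b^2 + 4*b + 4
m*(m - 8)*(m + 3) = m^3 - 5*m^2 - 24*m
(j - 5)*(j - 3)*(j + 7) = j^3 - j^2 - 41*j + 105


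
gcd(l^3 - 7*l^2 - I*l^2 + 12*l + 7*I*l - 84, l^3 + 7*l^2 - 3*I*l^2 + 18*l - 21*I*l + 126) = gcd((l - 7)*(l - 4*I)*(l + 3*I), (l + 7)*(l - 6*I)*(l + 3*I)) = l + 3*I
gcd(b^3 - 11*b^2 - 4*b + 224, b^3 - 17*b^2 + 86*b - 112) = b^2 - 15*b + 56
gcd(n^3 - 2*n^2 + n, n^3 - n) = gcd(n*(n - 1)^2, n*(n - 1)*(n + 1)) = n^2 - n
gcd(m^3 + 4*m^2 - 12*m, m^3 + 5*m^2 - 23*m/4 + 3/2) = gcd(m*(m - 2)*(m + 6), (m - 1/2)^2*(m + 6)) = m + 6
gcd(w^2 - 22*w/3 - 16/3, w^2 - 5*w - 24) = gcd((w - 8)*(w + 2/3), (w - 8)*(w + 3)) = w - 8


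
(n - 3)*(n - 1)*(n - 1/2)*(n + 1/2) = n^4 - 4*n^3 + 11*n^2/4 + n - 3/4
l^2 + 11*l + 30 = (l + 5)*(l + 6)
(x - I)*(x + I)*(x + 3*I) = x^3 + 3*I*x^2 + x + 3*I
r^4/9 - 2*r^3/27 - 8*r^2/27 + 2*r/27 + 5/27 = (r/3 + 1/3)^2*(r - 5/3)*(r - 1)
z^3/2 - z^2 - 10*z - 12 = (z/2 + 1)*(z - 6)*(z + 2)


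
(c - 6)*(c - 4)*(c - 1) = c^3 - 11*c^2 + 34*c - 24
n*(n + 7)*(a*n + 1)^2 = a^2*n^4 + 7*a^2*n^3 + 2*a*n^3 + 14*a*n^2 + n^2 + 7*n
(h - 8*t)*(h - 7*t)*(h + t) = h^3 - 14*h^2*t + 41*h*t^2 + 56*t^3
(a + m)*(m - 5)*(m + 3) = a*m^2 - 2*a*m - 15*a + m^3 - 2*m^2 - 15*m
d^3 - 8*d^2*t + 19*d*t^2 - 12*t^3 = (d - 4*t)*(d - 3*t)*(d - t)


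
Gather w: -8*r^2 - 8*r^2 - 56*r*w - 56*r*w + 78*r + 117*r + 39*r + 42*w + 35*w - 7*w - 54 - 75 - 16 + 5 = -16*r^2 + 234*r + w*(70 - 112*r) - 140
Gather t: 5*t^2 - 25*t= 5*t^2 - 25*t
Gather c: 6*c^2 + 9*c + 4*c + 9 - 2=6*c^2 + 13*c + 7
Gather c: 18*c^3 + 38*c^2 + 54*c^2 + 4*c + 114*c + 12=18*c^3 + 92*c^2 + 118*c + 12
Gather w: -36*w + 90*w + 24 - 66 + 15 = 54*w - 27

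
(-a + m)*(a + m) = -a^2 + m^2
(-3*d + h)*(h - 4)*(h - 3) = -3*d*h^2 + 21*d*h - 36*d + h^3 - 7*h^2 + 12*h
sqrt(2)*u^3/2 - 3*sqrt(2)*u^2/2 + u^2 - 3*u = u*(u - 3)*(sqrt(2)*u/2 + 1)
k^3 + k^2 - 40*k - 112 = (k - 7)*(k + 4)^2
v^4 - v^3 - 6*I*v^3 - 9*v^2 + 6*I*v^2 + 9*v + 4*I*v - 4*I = (v - 4*I)*(v - I)*(-I*v + I)*(I*v + 1)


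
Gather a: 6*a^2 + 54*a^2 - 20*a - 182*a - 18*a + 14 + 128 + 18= 60*a^2 - 220*a + 160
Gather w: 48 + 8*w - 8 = 8*w + 40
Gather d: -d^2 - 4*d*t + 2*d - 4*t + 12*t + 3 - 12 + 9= -d^2 + d*(2 - 4*t) + 8*t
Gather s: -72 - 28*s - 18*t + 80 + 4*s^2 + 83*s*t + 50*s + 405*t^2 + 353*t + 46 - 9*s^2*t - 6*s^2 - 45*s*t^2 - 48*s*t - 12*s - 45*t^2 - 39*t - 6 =s^2*(-9*t - 2) + s*(-45*t^2 + 35*t + 10) + 360*t^2 + 296*t + 48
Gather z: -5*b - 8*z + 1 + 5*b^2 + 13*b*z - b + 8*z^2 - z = 5*b^2 - 6*b + 8*z^2 + z*(13*b - 9) + 1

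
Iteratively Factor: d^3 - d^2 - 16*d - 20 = (d - 5)*(d^2 + 4*d + 4) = (d - 5)*(d + 2)*(d + 2)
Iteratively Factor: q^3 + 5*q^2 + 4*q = (q)*(q^2 + 5*q + 4) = q*(q + 1)*(q + 4)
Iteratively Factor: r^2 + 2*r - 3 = (r + 3)*(r - 1)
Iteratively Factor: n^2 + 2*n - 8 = (n - 2)*(n + 4)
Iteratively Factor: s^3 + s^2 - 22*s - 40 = (s - 5)*(s^2 + 6*s + 8) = (s - 5)*(s + 2)*(s + 4)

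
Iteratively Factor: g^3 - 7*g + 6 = (g - 2)*(g^2 + 2*g - 3) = (g - 2)*(g + 3)*(g - 1)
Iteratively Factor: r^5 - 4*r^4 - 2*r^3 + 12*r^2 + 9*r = (r - 3)*(r^4 - r^3 - 5*r^2 - 3*r) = r*(r - 3)*(r^3 - r^2 - 5*r - 3) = r*(r - 3)*(r + 1)*(r^2 - 2*r - 3) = r*(r - 3)*(r + 1)^2*(r - 3)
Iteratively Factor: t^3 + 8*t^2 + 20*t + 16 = (t + 2)*(t^2 + 6*t + 8) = (t + 2)*(t + 4)*(t + 2)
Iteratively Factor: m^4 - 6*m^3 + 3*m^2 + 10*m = (m)*(m^3 - 6*m^2 + 3*m + 10) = m*(m - 2)*(m^2 - 4*m - 5) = m*(m - 5)*(m - 2)*(m + 1)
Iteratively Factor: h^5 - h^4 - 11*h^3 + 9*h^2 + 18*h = (h - 2)*(h^4 + h^3 - 9*h^2 - 9*h) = h*(h - 2)*(h^3 + h^2 - 9*h - 9) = h*(h - 3)*(h - 2)*(h^2 + 4*h + 3) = h*(h - 3)*(h - 2)*(h + 3)*(h + 1)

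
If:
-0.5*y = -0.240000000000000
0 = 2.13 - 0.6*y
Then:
No Solution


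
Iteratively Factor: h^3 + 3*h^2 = (h)*(h^2 + 3*h) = h^2*(h + 3)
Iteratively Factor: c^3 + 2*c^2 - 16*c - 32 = (c + 4)*(c^2 - 2*c - 8) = (c - 4)*(c + 4)*(c + 2)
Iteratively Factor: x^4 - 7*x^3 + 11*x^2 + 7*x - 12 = (x - 3)*(x^3 - 4*x^2 - x + 4) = (x - 3)*(x + 1)*(x^2 - 5*x + 4) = (x - 3)*(x - 1)*(x + 1)*(x - 4)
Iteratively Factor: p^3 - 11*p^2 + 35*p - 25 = (p - 5)*(p^2 - 6*p + 5) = (p - 5)^2*(p - 1)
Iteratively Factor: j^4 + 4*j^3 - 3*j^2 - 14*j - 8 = (j - 2)*(j^3 + 6*j^2 + 9*j + 4) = (j - 2)*(j + 1)*(j^2 + 5*j + 4) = (j - 2)*(j + 1)*(j + 4)*(j + 1)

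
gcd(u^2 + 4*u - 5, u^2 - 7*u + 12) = 1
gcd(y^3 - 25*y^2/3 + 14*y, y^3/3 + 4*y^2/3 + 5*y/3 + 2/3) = 1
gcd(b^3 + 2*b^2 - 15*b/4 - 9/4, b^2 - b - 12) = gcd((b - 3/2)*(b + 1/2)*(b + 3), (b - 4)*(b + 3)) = b + 3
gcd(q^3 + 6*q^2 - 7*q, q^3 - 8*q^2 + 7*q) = q^2 - q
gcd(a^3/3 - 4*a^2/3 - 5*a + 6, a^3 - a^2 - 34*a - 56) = 1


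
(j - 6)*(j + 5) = j^2 - j - 30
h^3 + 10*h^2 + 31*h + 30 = (h + 2)*(h + 3)*(h + 5)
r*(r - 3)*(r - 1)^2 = r^4 - 5*r^3 + 7*r^2 - 3*r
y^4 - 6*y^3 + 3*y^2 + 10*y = y*(y - 5)*(y - 2)*(y + 1)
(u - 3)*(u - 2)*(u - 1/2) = u^3 - 11*u^2/2 + 17*u/2 - 3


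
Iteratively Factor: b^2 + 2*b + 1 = (b + 1)*(b + 1)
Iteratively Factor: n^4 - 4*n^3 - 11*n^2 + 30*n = (n - 2)*(n^3 - 2*n^2 - 15*n) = n*(n - 2)*(n^2 - 2*n - 15) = n*(n - 5)*(n - 2)*(n + 3)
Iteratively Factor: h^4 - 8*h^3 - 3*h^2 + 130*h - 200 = (h - 5)*(h^3 - 3*h^2 - 18*h + 40) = (h - 5)^2*(h^2 + 2*h - 8) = (h - 5)^2*(h + 4)*(h - 2)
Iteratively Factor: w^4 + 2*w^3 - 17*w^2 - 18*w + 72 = (w + 3)*(w^3 - w^2 - 14*w + 24) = (w - 3)*(w + 3)*(w^2 + 2*w - 8) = (w - 3)*(w + 3)*(w + 4)*(w - 2)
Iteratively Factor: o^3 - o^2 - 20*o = (o)*(o^2 - o - 20) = o*(o - 5)*(o + 4)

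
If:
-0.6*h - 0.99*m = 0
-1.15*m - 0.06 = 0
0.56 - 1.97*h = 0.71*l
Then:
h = 0.09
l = 0.55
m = -0.05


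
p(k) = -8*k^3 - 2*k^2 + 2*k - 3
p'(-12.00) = -3406.00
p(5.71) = -1546.14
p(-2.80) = 151.34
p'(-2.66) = -157.17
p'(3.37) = -284.05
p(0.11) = -2.81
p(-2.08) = 56.18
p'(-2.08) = -93.51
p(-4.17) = 533.98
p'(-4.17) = -398.65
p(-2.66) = 128.10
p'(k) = -24*k^2 - 4*k + 2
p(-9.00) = 5649.00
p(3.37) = -325.16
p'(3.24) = -262.90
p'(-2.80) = -174.96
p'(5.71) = -803.34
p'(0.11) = 1.27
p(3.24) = -289.61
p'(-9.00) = -1906.00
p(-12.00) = 13509.00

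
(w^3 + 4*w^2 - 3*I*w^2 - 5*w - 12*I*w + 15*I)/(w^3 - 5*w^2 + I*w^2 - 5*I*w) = (w^3 + w^2*(4 - 3*I) - w*(5 + 12*I) + 15*I)/(w*(w^2 + w*(-5 + I) - 5*I))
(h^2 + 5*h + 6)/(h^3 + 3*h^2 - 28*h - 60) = (h + 3)/(h^2 + h - 30)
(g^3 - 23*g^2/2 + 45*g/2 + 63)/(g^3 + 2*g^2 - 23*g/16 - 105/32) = 16*(g^2 - 13*g + 42)/(16*g^2 + 8*g - 35)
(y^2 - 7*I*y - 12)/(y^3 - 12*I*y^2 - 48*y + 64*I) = (y - 3*I)/(y^2 - 8*I*y - 16)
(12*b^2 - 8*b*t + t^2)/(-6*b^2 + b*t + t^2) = (-6*b + t)/(3*b + t)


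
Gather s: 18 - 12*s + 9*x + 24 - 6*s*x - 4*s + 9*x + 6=s*(-6*x - 16) + 18*x + 48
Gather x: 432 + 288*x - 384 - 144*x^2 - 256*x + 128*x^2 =-16*x^2 + 32*x + 48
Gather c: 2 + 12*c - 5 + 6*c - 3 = 18*c - 6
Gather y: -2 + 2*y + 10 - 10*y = 8 - 8*y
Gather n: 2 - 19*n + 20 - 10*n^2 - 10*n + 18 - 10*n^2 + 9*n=-20*n^2 - 20*n + 40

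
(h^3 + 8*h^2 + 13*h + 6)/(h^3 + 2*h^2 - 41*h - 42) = (h^2 + 7*h + 6)/(h^2 + h - 42)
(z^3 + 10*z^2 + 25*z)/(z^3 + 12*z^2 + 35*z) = (z + 5)/(z + 7)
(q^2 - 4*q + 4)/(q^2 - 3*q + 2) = (q - 2)/(q - 1)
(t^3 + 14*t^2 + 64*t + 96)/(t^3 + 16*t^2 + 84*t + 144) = (t + 4)/(t + 6)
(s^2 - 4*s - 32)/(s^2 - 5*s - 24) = (s + 4)/(s + 3)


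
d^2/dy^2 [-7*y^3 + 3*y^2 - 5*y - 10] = 6 - 42*y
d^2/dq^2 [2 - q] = 0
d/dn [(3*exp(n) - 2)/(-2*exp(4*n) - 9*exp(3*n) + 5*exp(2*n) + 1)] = ((3*exp(n) - 2)*(8*exp(2*n) + 27*exp(n) - 10)*exp(n) - 6*exp(4*n) - 27*exp(3*n) + 15*exp(2*n) + 3)*exp(n)/(2*exp(4*n) + 9*exp(3*n) - 5*exp(2*n) - 1)^2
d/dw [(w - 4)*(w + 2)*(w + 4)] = 3*w^2 + 4*w - 16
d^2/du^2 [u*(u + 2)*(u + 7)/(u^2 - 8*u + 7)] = 2*(143*u^3 - 357*u^2 - 147*u + 1225)/(u^6 - 24*u^5 + 213*u^4 - 848*u^3 + 1491*u^2 - 1176*u + 343)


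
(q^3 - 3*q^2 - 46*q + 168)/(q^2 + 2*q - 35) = (q^2 - 10*q + 24)/(q - 5)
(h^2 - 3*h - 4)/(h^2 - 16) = (h + 1)/(h + 4)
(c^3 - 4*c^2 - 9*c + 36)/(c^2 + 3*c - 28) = (c^2 - 9)/(c + 7)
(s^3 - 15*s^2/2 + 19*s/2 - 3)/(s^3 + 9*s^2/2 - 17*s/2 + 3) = (s - 6)/(s + 6)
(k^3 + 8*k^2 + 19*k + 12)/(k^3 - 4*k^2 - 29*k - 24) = (k + 4)/(k - 8)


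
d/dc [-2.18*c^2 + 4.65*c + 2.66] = 4.65 - 4.36*c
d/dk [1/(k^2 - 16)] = -2*k/(k^2 - 16)^2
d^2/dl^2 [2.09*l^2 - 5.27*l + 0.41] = 4.18000000000000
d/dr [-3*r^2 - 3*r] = -6*r - 3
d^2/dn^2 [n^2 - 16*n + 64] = 2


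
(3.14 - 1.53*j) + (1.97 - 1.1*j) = 5.11 - 2.63*j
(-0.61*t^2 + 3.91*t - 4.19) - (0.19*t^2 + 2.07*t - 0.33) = -0.8*t^2 + 1.84*t - 3.86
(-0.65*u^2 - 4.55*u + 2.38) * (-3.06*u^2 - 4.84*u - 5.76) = 1.989*u^4 + 17.069*u^3 + 18.4832*u^2 + 14.6888*u - 13.7088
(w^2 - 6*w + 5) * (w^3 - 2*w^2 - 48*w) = w^5 - 8*w^4 - 31*w^3 + 278*w^2 - 240*w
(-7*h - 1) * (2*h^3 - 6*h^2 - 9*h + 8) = -14*h^4 + 40*h^3 + 69*h^2 - 47*h - 8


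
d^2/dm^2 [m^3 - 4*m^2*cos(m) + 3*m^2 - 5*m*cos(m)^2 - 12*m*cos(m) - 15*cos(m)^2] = 4*m^2*cos(m) + 16*m*sin(m) + 12*m*cos(m) + 10*m*cos(2*m) + 6*m + 24*sin(m) + 10*sin(2*m) - 8*cos(m) + 30*cos(2*m) + 6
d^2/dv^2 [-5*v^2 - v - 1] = -10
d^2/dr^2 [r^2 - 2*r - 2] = 2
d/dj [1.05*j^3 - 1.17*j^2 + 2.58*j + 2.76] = 3.15*j^2 - 2.34*j + 2.58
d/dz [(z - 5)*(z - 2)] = 2*z - 7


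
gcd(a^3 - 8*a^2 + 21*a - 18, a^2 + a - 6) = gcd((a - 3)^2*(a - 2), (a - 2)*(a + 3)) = a - 2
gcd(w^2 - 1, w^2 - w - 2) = w + 1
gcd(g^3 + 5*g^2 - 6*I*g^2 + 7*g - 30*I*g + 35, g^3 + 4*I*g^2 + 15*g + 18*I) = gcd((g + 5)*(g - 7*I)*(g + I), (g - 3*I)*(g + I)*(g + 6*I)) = g + I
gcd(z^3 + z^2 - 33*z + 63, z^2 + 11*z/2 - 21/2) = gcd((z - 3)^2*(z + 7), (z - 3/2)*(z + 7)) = z + 7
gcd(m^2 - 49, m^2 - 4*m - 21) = m - 7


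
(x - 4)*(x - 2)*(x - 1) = x^3 - 7*x^2 + 14*x - 8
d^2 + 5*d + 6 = (d + 2)*(d + 3)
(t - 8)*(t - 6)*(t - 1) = t^3 - 15*t^2 + 62*t - 48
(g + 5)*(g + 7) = g^2 + 12*g + 35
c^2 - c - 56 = (c - 8)*(c + 7)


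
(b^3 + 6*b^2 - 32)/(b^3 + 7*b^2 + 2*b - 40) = (b + 4)/(b + 5)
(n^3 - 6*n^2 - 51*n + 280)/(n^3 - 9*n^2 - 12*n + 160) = (n + 7)/(n + 4)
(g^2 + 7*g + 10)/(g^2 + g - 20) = (g + 2)/(g - 4)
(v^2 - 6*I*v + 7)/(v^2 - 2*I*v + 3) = (v - 7*I)/(v - 3*I)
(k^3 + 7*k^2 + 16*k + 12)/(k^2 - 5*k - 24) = (k^2 + 4*k + 4)/(k - 8)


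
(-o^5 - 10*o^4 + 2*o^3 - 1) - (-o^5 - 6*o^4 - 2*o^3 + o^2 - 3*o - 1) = -4*o^4 + 4*o^3 - o^2 + 3*o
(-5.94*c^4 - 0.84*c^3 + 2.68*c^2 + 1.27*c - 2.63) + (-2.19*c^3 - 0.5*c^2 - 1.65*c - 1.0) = -5.94*c^4 - 3.03*c^3 + 2.18*c^2 - 0.38*c - 3.63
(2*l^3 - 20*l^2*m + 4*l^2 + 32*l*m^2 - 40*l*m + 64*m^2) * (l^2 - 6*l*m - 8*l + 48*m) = 2*l^5 - 32*l^4*m - 12*l^4 + 152*l^3*m^2 + 192*l^3*m - 32*l^3 - 192*l^2*m^3 - 912*l^2*m^2 + 512*l^2*m + 1152*l*m^3 - 2432*l*m^2 + 3072*m^3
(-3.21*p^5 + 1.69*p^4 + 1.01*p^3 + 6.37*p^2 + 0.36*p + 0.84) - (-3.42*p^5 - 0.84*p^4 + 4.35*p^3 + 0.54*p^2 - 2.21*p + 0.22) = 0.21*p^5 + 2.53*p^4 - 3.34*p^3 + 5.83*p^2 + 2.57*p + 0.62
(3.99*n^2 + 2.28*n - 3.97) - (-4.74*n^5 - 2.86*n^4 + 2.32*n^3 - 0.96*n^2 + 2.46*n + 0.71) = 4.74*n^5 + 2.86*n^4 - 2.32*n^3 + 4.95*n^2 - 0.18*n - 4.68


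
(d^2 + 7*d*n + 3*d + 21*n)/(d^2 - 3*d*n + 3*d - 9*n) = (d + 7*n)/(d - 3*n)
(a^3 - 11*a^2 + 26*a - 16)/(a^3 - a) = (a^2 - 10*a + 16)/(a*(a + 1))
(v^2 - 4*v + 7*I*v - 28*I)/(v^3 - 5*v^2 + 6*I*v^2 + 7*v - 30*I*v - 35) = (v - 4)/(v^2 - v*(5 + I) + 5*I)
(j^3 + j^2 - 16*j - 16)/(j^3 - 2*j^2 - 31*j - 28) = (j - 4)/(j - 7)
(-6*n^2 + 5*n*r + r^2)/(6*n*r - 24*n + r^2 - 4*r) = (-n + r)/(r - 4)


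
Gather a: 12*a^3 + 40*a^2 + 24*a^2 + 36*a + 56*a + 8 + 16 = 12*a^3 + 64*a^2 + 92*a + 24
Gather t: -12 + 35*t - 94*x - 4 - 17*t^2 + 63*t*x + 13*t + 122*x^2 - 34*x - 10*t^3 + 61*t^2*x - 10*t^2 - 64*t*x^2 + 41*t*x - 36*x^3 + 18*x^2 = -10*t^3 + t^2*(61*x - 27) + t*(-64*x^2 + 104*x + 48) - 36*x^3 + 140*x^2 - 128*x - 16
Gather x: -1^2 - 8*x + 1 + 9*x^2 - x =9*x^2 - 9*x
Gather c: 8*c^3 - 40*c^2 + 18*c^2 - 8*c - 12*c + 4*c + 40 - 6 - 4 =8*c^3 - 22*c^2 - 16*c + 30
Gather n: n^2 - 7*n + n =n^2 - 6*n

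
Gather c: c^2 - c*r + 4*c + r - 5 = c^2 + c*(4 - r) + r - 5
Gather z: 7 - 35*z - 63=-35*z - 56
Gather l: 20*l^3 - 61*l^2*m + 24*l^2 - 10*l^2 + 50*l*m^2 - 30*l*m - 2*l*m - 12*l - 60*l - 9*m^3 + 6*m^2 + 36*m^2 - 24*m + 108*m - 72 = 20*l^3 + l^2*(14 - 61*m) + l*(50*m^2 - 32*m - 72) - 9*m^3 + 42*m^2 + 84*m - 72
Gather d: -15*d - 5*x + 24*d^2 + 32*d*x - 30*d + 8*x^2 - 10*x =24*d^2 + d*(32*x - 45) + 8*x^2 - 15*x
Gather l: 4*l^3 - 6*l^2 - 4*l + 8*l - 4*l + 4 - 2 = 4*l^3 - 6*l^2 + 2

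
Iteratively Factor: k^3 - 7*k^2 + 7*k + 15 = (k - 5)*(k^2 - 2*k - 3) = (k - 5)*(k + 1)*(k - 3)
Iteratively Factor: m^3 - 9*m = (m + 3)*(m^2 - 3*m) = (m - 3)*(m + 3)*(m)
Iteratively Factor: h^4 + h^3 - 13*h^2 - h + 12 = (h - 3)*(h^3 + 4*h^2 - h - 4) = (h - 3)*(h + 1)*(h^2 + 3*h - 4) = (h - 3)*(h + 1)*(h + 4)*(h - 1)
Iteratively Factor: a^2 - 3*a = (a - 3)*(a)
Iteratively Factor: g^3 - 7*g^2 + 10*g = (g)*(g^2 - 7*g + 10) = g*(g - 5)*(g - 2)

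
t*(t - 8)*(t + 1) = t^3 - 7*t^2 - 8*t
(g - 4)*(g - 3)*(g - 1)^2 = g^4 - 9*g^3 + 27*g^2 - 31*g + 12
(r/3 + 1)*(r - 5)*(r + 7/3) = r^3/3 + r^2/9 - 59*r/9 - 35/3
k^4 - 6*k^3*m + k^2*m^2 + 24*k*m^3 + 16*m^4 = (k - 4*m)^2*(k + m)^2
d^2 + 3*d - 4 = (d - 1)*(d + 4)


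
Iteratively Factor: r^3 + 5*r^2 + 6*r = (r + 2)*(r^2 + 3*r) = (r + 2)*(r + 3)*(r)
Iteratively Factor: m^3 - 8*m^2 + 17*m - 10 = (m - 2)*(m^2 - 6*m + 5) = (m - 5)*(m - 2)*(m - 1)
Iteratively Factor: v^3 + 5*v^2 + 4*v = (v + 1)*(v^2 + 4*v) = (v + 1)*(v + 4)*(v)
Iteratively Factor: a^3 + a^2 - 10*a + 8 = (a - 2)*(a^2 + 3*a - 4) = (a - 2)*(a + 4)*(a - 1)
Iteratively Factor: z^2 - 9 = (z - 3)*(z + 3)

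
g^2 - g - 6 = (g - 3)*(g + 2)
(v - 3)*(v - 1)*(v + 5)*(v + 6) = v^4 + 7*v^3 - 11*v^2 - 87*v + 90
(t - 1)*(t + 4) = t^2 + 3*t - 4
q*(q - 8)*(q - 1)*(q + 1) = q^4 - 8*q^3 - q^2 + 8*q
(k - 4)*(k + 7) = k^2 + 3*k - 28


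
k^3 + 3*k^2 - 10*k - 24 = (k - 3)*(k + 2)*(k + 4)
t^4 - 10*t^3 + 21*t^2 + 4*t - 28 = (t - 7)*(t - 2)^2*(t + 1)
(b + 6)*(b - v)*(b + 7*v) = b^3 + 6*b^2*v + 6*b^2 - 7*b*v^2 + 36*b*v - 42*v^2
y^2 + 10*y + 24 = (y + 4)*(y + 6)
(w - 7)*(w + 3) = w^2 - 4*w - 21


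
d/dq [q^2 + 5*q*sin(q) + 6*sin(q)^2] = 5*q*cos(q) + 2*q + 5*sin(q) + 6*sin(2*q)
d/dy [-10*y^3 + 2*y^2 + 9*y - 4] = -30*y^2 + 4*y + 9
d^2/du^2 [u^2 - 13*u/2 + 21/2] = 2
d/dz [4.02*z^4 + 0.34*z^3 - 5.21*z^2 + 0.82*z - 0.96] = 16.08*z^3 + 1.02*z^2 - 10.42*z + 0.82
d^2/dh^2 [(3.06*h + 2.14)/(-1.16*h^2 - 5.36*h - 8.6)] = (-(2.32*h + 5.36)*(3.06*h + 2.14)*(4.64*h + 10.72) + (21.2976*h + 37.768)*(1.16*h^2 + 5.36*h + 8.6))/(1.16*h^2 + 5.36*h + 8.6)^3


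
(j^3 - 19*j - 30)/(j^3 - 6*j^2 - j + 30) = (j + 3)/(j - 3)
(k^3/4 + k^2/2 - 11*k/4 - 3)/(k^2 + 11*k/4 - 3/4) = (k^3 + 2*k^2 - 11*k - 12)/(4*k^2 + 11*k - 3)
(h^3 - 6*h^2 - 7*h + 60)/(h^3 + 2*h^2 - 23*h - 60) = (h - 4)/(h + 4)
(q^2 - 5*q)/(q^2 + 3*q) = (q - 5)/(q + 3)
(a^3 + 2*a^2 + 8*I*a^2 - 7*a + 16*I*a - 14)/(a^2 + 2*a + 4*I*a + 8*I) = (a^2 + 8*I*a - 7)/(a + 4*I)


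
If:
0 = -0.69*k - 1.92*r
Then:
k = -2.78260869565217*r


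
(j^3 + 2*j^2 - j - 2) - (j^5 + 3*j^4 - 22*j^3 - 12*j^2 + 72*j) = -j^5 - 3*j^4 + 23*j^3 + 14*j^2 - 73*j - 2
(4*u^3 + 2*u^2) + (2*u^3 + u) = 6*u^3 + 2*u^2 + u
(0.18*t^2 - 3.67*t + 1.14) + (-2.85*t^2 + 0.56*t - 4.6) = -2.67*t^2 - 3.11*t - 3.46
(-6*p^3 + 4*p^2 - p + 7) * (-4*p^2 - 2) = 24*p^5 - 16*p^4 + 16*p^3 - 36*p^2 + 2*p - 14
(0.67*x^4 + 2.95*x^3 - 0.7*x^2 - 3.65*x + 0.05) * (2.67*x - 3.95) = 1.7889*x^5 + 5.23*x^4 - 13.5215*x^3 - 6.9805*x^2 + 14.551*x - 0.1975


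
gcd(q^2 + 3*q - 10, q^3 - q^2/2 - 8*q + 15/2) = 1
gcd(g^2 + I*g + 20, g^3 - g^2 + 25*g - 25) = g + 5*I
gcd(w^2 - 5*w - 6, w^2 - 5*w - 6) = w^2 - 5*w - 6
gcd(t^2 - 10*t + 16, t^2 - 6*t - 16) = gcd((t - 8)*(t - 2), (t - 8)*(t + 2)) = t - 8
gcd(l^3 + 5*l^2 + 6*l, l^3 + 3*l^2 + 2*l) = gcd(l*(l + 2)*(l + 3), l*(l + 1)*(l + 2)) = l^2 + 2*l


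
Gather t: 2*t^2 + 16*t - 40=2*t^2 + 16*t - 40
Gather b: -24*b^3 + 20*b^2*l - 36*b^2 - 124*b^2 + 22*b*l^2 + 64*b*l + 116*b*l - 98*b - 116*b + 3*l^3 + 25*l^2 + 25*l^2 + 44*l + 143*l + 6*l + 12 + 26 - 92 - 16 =-24*b^3 + b^2*(20*l - 160) + b*(22*l^2 + 180*l - 214) + 3*l^3 + 50*l^2 + 193*l - 70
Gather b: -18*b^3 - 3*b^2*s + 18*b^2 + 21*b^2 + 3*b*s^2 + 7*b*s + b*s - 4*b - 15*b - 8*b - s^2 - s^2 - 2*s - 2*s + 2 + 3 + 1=-18*b^3 + b^2*(39 - 3*s) + b*(3*s^2 + 8*s - 27) - 2*s^2 - 4*s + 6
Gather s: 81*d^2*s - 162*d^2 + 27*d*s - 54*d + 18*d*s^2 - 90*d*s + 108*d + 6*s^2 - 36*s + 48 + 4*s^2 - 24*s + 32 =-162*d^2 + 54*d + s^2*(18*d + 10) + s*(81*d^2 - 63*d - 60) + 80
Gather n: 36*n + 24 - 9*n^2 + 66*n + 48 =-9*n^2 + 102*n + 72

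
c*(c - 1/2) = c^2 - c/2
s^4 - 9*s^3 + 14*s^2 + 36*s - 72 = (s - 6)*(s - 3)*(s - 2)*(s + 2)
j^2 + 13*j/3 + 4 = (j + 4/3)*(j + 3)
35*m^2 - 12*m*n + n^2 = (-7*m + n)*(-5*m + n)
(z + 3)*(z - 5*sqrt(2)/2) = z^2 - 5*sqrt(2)*z/2 + 3*z - 15*sqrt(2)/2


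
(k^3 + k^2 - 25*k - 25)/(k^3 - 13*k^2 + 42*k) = (k^3 + k^2 - 25*k - 25)/(k*(k^2 - 13*k + 42))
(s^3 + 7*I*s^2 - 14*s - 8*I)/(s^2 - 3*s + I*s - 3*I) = (s^2 + 6*I*s - 8)/(s - 3)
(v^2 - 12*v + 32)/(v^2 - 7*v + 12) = (v - 8)/(v - 3)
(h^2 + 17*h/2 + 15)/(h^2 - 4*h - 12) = (h^2 + 17*h/2 + 15)/(h^2 - 4*h - 12)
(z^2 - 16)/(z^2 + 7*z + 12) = (z - 4)/(z + 3)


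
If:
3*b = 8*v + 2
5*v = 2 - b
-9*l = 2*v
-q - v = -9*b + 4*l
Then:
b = 26/23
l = -8/207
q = 2102/207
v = 4/23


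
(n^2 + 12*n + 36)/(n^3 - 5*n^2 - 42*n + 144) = (n + 6)/(n^2 - 11*n + 24)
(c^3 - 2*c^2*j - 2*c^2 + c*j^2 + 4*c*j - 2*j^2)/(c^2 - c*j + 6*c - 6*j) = (c^2 - c*j - 2*c + 2*j)/(c + 6)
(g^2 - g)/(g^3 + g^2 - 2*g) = 1/(g + 2)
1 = 1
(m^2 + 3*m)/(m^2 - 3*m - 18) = m/(m - 6)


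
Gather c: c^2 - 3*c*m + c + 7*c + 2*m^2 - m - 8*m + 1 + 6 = c^2 + c*(8 - 3*m) + 2*m^2 - 9*m + 7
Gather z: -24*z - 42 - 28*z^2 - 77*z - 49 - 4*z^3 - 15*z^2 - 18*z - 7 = -4*z^3 - 43*z^2 - 119*z - 98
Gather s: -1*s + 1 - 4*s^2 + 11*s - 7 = -4*s^2 + 10*s - 6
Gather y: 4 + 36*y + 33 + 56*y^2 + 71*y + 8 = 56*y^2 + 107*y + 45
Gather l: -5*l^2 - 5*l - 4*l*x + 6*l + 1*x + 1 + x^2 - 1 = -5*l^2 + l*(1 - 4*x) + x^2 + x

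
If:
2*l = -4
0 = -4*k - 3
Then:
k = -3/4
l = -2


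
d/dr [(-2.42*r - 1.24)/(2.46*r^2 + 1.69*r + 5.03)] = (5.9532*r^2 + 6.1008*r - 10.077)/(6.0516*r^4 + 8.3148*r^3 + 27.6037*r^2 + 17.0014*r + 25.3009)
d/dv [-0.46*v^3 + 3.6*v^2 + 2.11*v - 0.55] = -1.38*v^2 + 7.2*v + 2.11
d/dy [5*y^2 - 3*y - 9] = 10*y - 3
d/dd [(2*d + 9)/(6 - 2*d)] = 15/(2*(d - 3)^2)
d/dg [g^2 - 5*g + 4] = 2*g - 5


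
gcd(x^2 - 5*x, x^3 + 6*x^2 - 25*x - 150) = x - 5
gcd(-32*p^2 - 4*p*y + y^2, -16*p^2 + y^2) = 4*p + y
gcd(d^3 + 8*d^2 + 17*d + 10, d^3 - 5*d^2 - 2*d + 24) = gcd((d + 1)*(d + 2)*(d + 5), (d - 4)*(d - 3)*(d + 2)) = d + 2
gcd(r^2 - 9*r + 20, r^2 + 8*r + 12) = 1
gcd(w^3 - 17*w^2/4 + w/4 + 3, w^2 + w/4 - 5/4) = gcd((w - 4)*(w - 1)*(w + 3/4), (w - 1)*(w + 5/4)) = w - 1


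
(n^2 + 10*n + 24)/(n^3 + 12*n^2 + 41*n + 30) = (n + 4)/(n^2 + 6*n + 5)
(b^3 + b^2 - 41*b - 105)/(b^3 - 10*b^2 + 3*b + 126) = (b + 5)/(b - 6)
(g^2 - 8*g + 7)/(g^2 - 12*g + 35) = (g - 1)/(g - 5)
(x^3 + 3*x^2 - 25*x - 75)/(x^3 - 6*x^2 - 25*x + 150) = (x + 3)/(x - 6)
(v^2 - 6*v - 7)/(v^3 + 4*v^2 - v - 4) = (v - 7)/(v^2 + 3*v - 4)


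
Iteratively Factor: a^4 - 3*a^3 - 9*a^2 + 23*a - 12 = (a - 4)*(a^3 + a^2 - 5*a + 3) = (a - 4)*(a - 1)*(a^2 + 2*a - 3) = (a - 4)*(a - 1)^2*(a + 3)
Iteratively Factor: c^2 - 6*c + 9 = (c - 3)*(c - 3)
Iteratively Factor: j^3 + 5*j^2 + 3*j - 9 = (j + 3)*(j^2 + 2*j - 3) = (j - 1)*(j + 3)*(j + 3)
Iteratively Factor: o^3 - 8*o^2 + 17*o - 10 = (o - 1)*(o^2 - 7*o + 10) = (o - 5)*(o - 1)*(o - 2)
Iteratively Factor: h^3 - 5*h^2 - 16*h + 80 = (h - 4)*(h^2 - h - 20) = (h - 4)*(h + 4)*(h - 5)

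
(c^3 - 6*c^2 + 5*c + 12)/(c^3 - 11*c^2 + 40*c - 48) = (c + 1)/(c - 4)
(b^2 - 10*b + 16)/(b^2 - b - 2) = (b - 8)/(b + 1)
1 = 1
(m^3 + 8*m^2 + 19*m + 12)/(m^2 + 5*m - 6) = (m^3 + 8*m^2 + 19*m + 12)/(m^2 + 5*m - 6)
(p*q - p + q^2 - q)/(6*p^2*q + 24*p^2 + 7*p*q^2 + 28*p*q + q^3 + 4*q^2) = (q - 1)/(6*p*q + 24*p + q^2 + 4*q)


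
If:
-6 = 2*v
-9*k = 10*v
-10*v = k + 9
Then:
No Solution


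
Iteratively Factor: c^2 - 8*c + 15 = (c - 3)*(c - 5)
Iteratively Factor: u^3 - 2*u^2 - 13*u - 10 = (u - 5)*(u^2 + 3*u + 2) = (u - 5)*(u + 2)*(u + 1)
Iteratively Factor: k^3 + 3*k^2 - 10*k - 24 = (k + 4)*(k^2 - k - 6) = (k + 2)*(k + 4)*(k - 3)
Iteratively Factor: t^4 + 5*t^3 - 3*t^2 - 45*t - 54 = (t + 3)*(t^3 + 2*t^2 - 9*t - 18) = (t - 3)*(t + 3)*(t^2 + 5*t + 6) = (t - 3)*(t + 3)^2*(t + 2)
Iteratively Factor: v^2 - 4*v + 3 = (v - 3)*(v - 1)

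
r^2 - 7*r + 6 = (r - 6)*(r - 1)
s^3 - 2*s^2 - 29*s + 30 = (s - 6)*(s - 1)*(s + 5)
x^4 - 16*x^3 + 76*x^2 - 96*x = x*(x - 8)*(x - 6)*(x - 2)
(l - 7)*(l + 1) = l^2 - 6*l - 7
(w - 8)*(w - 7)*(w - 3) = w^3 - 18*w^2 + 101*w - 168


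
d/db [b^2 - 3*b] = 2*b - 3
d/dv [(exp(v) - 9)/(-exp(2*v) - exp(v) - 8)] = ((exp(v) - 9)*(2*exp(v) + 1) - exp(2*v) - exp(v) - 8)*exp(v)/(exp(2*v) + exp(v) + 8)^2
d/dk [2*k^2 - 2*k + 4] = 4*k - 2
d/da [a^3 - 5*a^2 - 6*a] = 3*a^2 - 10*a - 6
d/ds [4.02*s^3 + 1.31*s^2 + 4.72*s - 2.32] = 12.06*s^2 + 2.62*s + 4.72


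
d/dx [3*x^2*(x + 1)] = 3*x*(3*x + 2)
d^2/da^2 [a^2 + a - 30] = 2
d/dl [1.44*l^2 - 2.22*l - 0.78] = 2.88*l - 2.22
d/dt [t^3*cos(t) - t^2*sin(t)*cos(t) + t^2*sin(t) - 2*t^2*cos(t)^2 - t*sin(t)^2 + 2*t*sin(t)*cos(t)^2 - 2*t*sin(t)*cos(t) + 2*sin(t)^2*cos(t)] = -t^3*sin(t) + 2*t^2*sin(2*t) + 4*t^2*cos(t) - t^2*cos(2*t) - 2*t*sin(2*t) + 2*sqrt(2)*t*sin(t + pi/4) - 3*t*cos(t)/2 - 4*t*cos(2*t) + 3*t*cos(3*t)/2 - 2*t - sin(2*t) + 2*sin(3*t) + cos(2*t)/2 - 1/2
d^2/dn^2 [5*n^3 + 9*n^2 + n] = 30*n + 18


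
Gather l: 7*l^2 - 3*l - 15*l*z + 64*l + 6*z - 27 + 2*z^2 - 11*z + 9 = 7*l^2 + l*(61 - 15*z) + 2*z^2 - 5*z - 18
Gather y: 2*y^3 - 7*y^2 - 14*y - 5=2*y^3 - 7*y^2 - 14*y - 5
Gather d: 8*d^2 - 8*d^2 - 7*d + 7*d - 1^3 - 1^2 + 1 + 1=0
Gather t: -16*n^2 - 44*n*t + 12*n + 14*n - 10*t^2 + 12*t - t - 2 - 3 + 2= -16*n^2 + 26*n - 10*t^2 + t*(11 - 44*n) - 3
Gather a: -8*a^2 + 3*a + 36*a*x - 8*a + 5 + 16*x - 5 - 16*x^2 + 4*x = -8*a^2 + a*(36*x - 5) - 16*x^2 + 20*x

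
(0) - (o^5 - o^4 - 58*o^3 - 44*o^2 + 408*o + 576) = -o^5 + o^4 + 58*o^3 + 44*o^2 - 408*o - 576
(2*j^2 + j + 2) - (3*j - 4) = 2*j^2 - 2*j + 6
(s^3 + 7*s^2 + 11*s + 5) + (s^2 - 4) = s^3 + 8*s^2 + 11*s + 1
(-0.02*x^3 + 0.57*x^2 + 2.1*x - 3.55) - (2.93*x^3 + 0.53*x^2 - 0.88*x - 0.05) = -2.95*x^3 + 0.0399999999999999*x^2 + 2.98*x - 3.5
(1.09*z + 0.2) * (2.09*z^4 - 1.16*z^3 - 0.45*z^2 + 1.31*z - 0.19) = 2.2781*z^5 - 0.8464*z^4 - 0.7225*z^3 + 1.3379*z^2 + 0.0549*z - 0.038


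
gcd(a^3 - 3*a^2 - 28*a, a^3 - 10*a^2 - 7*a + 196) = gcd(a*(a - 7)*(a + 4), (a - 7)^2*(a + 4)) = a^2 - 3*a - 28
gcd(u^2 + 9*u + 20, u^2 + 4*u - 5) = u + 5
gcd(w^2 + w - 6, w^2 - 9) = w + 3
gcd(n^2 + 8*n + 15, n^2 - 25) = n + 5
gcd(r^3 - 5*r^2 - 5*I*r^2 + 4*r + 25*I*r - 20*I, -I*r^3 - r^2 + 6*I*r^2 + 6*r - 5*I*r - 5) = r - 1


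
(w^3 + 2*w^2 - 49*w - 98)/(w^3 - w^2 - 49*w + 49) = (w + 2)/(w - 1)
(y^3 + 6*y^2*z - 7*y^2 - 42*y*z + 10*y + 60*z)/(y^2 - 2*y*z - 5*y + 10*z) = (y^2 + 6*y*z - 2*y - 12*z)/(y - 2*z)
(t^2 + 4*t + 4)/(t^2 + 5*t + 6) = (t + 2)/(t + 3)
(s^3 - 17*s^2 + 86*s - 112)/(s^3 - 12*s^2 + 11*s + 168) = (s - 2)/(s + 3)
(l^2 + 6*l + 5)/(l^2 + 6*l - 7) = (l^2 + 6*l + 5)/(l^2 + 6*l - 7)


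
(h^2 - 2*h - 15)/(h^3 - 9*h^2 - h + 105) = 1/(h - 7)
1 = 1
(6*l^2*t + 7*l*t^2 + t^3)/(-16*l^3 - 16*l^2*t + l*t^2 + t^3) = t*(6*l + t)/(-16*l^2 + t^2)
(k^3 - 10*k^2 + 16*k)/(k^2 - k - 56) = k*(k - 2)/(k + 7)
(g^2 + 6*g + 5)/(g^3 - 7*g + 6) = (g^2 + 6*g + 5)/(g^3 - 7*g + 6)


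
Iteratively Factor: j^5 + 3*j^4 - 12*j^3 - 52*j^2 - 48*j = (j + 2)*(j^4 + j^3 - 14*j^2 - 24*j) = (j - 4)*(j + 2)*(j^3 + 5*j^2 + 6*j) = j*(j - 4)*(j + 2)*(j^2 + 5*j + 6) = j*(j - 4)*(j + 2)*(j + 3)*(j + 2)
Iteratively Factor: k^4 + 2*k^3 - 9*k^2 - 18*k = (k - 3)*(k^3 + 5*k^2 + 6*k) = k*(k - 3)*(k^2 + 5*k + 6) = k*(k - 3)*(k + 3)*(k + 2)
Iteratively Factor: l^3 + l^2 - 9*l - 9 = (l - 3)*(l^2 + 4*l + 3) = (l - 3)*(l + 1)*(l + 3)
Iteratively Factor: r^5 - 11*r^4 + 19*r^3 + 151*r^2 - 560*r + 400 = (r + 4)*(r^4 - 15*r^3 + 79*r^2 - 165*r + 100) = (r - 5)*(r + 4)*(r^3 - 10*r^2 + 29*r - 20) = (r - 5)^2*(r + 4)*(r^2 - 5*r + 4) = (r - 5)^2*(r - 1)*(r + 4)*(r - 4)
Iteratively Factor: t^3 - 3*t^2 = (t)*(t^2 - 3*t) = t*(t - 3)*(t)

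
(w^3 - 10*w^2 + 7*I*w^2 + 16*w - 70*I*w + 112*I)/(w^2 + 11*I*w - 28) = (w^2 - 10*w + 16)/(w + 4*I)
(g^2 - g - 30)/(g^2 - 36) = (g + 5)/(g + 6)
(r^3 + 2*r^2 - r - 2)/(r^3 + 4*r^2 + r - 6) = (r + 1)/(r + 3)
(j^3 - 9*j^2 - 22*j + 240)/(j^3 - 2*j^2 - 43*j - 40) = (j - 6)/(j + 1)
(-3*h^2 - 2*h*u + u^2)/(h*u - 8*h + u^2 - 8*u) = (-3*h + u)/(u - 8)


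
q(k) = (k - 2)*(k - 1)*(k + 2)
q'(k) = (k - 2)*(k - 1) + (k - 2)*(k + 2) + (k - 1)*(k + 2) = 3*k^2 - 2*k - 4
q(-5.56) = -176.55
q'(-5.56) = 99.86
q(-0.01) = 4.04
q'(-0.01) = -3.98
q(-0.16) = 4.61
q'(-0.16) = -3.60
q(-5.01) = -126.81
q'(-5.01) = 81.32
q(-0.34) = 5.21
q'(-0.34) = -2.97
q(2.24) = 1.26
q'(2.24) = 6.57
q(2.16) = 0.77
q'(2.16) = 5.68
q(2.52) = 3.57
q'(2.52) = 10.01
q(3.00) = 10.00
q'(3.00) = 17.00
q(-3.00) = -20.00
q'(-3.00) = 29.00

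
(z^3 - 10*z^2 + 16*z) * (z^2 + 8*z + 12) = z^5 - 2*z^4 - 52*z^3 + 8*z^2 + 192*z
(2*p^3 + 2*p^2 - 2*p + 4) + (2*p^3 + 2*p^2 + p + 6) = 4*p^3 + 4*p^2 - p + 10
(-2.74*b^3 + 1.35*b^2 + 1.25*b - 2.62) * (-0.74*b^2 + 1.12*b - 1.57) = 2.0276*b^5 - 4.0678*b^4 + 4.8888*b^3 + 1.2193*b^2 - 4.8969*b + 4.1134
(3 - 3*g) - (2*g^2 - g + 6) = -2*g^2 - 2*g - 3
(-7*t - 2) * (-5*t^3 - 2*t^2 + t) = 35*t^4 + 24*t^3 - 3*t^2 - 2*t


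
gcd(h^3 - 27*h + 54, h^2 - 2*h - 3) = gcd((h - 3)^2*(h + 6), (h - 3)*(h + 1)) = h - 3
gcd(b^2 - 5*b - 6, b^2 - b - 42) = 1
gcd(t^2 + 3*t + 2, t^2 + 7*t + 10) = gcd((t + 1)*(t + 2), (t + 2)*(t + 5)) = t + 2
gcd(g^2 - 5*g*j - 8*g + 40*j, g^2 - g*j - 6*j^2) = 1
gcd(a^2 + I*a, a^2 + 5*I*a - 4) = a + I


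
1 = 1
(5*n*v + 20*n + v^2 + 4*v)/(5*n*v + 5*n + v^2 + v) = (v + 4)/(v + 1)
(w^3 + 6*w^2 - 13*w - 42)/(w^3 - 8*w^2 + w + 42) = (w + 7)/(w - 7)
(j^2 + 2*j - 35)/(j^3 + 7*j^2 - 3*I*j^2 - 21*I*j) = (j - 5)/(j*(j - 3*I))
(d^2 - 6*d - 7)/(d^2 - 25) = (d^2 - 6*d - 7)/(d^2 - 25)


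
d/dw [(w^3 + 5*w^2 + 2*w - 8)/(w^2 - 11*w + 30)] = (w^4 - 22*w^3 + 33*w^2 + 316*w - 28)/(w^4 - 22*w^3 + 181*w^2 - 660*w + 900)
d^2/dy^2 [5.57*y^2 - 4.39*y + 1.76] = 11.1400000000000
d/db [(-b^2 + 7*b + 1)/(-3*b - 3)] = (b^2 + 2*b - 6)/(3*(b^2 + 2*b + 1))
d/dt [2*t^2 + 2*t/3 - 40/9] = 4*t + 2/3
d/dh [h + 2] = 1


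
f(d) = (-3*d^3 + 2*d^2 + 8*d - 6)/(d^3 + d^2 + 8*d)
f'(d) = (-9*d^2 + 4*d + 8)/(d^3 + d^2 + 8*d) + (-3*d^2 - 2*d - 8)*(-3*d^3 + 2*d^2 + 8*d - 6)/(d^3 + d^2 + 8*d)^2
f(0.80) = 0.02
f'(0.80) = 0.69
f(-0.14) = 6.41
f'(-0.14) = 38.62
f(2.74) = -0.62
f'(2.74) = -0.53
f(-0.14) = 6.41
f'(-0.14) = 38.62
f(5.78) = -1.73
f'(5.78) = -0.23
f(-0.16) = 5.73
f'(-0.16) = 29.68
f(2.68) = -0.58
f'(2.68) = -0.53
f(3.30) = -0.90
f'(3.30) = -0.47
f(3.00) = -0.75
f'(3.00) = -0.50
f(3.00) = -0.75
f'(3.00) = -0.50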